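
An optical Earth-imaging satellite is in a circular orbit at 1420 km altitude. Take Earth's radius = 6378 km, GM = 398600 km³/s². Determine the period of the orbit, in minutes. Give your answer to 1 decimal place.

Semi-major axis a = 6378 + 1420 = 7798 km. Period T = 2π√(a³/μ) = 2π√(7798³/398600) = 6853.1 s = 114.22 min.

114.2 min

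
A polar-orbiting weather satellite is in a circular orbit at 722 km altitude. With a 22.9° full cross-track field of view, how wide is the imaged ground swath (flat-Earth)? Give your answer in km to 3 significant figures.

Half-angle = 22.9°/2 = 11.45°.
Swath width ≈ 2h·tan(θ/2) = 2 × 722 × tan(11.45°) = 292.5 km.

292 km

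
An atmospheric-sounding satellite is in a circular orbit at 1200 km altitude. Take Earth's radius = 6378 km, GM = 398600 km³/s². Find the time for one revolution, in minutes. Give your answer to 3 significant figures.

109 min

Semi-major axis a = 6378 + 1200 = 7578 km. Period T = 2π√(a³/μ) = 2π√(7578³/398600) = 6565.1 s = 109.42 min.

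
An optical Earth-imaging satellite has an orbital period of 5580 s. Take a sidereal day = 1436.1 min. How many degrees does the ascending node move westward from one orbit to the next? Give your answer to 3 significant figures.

During one orbit Earth rotates (5580.0 / 86166) × 360° = 23.31°.

23.3°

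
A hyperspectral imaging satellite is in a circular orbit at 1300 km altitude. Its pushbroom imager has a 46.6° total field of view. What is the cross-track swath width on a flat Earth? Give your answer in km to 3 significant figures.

Half-angle = 46.6°/2 = 23.3°.
Swath width ≈ 2h·tan(θ/2) = 2 × 1300 × tan(23.3°) = 1119.7 km.

1120 km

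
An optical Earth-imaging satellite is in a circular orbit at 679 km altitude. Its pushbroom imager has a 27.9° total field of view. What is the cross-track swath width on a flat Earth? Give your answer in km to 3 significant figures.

337 km

Half-angle = 27.9°/2 = 13.95°.
Swath width ≈ 2h·tan(θ/2) = 2 × 679 × tan(13.95°) = 337.3 km.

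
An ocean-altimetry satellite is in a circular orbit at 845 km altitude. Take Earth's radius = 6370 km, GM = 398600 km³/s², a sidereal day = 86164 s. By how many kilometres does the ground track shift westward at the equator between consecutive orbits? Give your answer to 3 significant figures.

2830 km

Semi-major axis a = 6370 + 845 = 7215 km. Period T = 2π√(a³/μ) = 2π√(7215³/398600) = 6099.1 s = 101.65 min.
During one orbit Earth rotates (6099.1 / 86164) × 360° = 25.48°.
At the equator that is 25.48° × (2π·6370/360) km/° = 25.48 × 111.2 = 2833 km.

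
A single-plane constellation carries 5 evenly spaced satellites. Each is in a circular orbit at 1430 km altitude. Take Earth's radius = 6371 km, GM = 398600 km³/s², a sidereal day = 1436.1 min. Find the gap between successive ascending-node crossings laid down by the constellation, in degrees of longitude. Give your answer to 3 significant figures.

Semi-major axis a = 6371 + 1430 = 7801 km. Period T = 2π√(a³/μ) = 2π√(7801³/398600) = 6857.0 s = 114.28 min.
Single-satellite node shift = (6857.0/86166) × 360° = 28.65°.
With 5 satellites evenly phased, successive equator crossings are 28.65/5 = 5.730° apart.

5.73°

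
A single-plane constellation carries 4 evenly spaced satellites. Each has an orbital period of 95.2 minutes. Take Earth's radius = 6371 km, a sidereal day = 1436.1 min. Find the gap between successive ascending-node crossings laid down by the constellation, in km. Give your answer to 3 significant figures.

663 km

T = 95.2 min = 5712.0 s.
Single-satellite node shift = (5712.0/86166) × 360° = 23.86°.
With 4 satellites evenly phased, successive equator crossings are 23.86/4 = 5.966° apart.
That is 5.966 × 111.2 = 663 km at the equator.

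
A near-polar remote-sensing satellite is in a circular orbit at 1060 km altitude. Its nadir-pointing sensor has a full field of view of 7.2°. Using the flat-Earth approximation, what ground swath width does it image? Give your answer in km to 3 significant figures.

133 km

Half-angle = 7.2°/2 = 3.6°.
Swath width ≈ 2h·tan(θ/2) = 2 × 1060 × tan(3.6°) = 133.4 km.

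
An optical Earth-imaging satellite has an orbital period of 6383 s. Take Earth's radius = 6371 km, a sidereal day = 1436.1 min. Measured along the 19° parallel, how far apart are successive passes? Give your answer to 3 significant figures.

Node shift per orbit = (6383.0/86166) × 360° = 26.67°.
Equatorial spacing = 26.67 × 111.2 km/° = 2965 km.
At 19° latitude, spacing = 2965 × cos(19°) = 2804 km.

2800 km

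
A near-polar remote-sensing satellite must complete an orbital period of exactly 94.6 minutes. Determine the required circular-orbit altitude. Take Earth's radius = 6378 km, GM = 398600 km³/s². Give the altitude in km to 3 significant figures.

499 km

T = 94.6 min = 5676.0 s.
From T = 2π√(a³/μ): a = (μ T²/4π²)^(1/3) = (398600 × 5676.0² / 4π²)^(1/3) = 6877 km.
Altitude h = a − R = 6877 − 6378 = 499 km.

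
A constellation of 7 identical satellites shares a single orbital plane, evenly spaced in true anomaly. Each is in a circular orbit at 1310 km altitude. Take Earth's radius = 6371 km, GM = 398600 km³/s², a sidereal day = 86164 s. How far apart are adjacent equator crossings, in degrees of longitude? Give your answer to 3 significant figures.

Semi-major axis a = 6371 + 1310 = 7681 km. Period T = 2π√(a³/μ) = 2π√(7681³/398600) = 6699.4 s = 111.66 min.
Single-satellite node shift = (6699.4/86164) × 360° = 27.99°.
With 7 satellites evenly phased, successive equator crossings are 27.99/7 = 3.999° apart.

4.00°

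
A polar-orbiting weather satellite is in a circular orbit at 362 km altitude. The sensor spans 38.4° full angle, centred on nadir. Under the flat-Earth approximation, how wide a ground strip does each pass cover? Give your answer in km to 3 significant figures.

Half-angle = 38.4°/2 = 19.2°.
Swath width ≈ 2h·tan(θ/2) = 2 × 362 × tan(19.2°) = 252.1 km.

252 km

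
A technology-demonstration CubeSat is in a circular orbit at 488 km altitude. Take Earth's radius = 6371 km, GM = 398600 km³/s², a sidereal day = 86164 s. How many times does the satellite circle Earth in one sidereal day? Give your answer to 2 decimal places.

15.24

Semi-major axis a = 6371 + 488 = 6859 km. Period T = 2π√(a³/μ) = 2π√(6859³/398600) = 5653.3 s = 94.22 min.
Orbits per sidereal day = 86164 / 5653.3 = 15.241.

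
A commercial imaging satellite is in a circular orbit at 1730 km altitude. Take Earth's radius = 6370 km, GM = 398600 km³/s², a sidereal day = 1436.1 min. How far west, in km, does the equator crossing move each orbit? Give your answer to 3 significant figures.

Semi-major axis a = 6370 + 1730 = 8100 km. Period T = 2π√(a³/μ) = 2π√(8100³/398600) = 7255.0 s = 120.92 min.
During one orbit Earth rotates (7255.0 / 86166) × 360° = 30.31°.
At the equator that is 30.31° × (2π·6370/360) km/° = 30.31 × 111.2 = 3370 km.

3370 km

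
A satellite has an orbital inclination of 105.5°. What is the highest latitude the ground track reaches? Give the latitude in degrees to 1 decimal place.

Retrograde orbit: the ground track reaches ±(180° − i) = ±(180 − 105.5) = ±74.5°.

74.5°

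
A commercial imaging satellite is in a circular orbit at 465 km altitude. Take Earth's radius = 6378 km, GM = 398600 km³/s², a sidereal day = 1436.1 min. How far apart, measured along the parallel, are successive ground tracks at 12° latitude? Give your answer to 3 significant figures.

2560 km

Semi-major axis a = 6378 + 465 = 6843 km. Period T = 2π√(a³/μ) = 2π√(6843³/398600) = 5633.5 s = 93.89 min.
Node shift per orbit = (5633.5/86166) × 360° = 23.54°.
Equatorial spacing = 23.54 × 111.3 km/° = 2620 km.
At 12° latitude, spacing = 2620 × cos(12°) = 2563 km.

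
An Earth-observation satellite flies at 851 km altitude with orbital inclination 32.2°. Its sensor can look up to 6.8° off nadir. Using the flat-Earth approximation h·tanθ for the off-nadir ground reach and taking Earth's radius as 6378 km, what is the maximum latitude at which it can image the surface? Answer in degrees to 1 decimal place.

For a prograde orbit the ground track reaches latitude ±i = ±32.2°.
Sensor half-swath on the ground ≈ 851·tan(6.8°) = 101 km = 0.91° of latitude.
Maximum observable latitude ≈ 32.2 + 0.91 = 33.1°.

33.1°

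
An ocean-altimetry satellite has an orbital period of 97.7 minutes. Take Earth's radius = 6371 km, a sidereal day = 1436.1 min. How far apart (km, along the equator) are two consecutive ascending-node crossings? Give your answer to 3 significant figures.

T = 97.7 min = 5862.0 s.
During one orbit Earth rotates (5862.0 / 86166) × 360° = 24.49°.
At the equator that is 24.49° × (2π·6371/360) km/° = 24.49 × 111.2 = 2723 km.

2720 km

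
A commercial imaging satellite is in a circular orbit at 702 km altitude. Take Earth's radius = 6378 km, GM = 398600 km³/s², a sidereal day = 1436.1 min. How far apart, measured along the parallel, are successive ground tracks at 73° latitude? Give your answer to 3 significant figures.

Semi-major axis a = 6378 + 702 = 7080 km. Period T = 2π√(a³/μ) = 2π√(7080³/398600) = 5928.7 s = 98.81 min.
Node shift per orbit = (5928.7/86166) × 360° = 24.77°.
Equatorial spacing = 24.77 × 111.3 km/° = 2757 km.
At 73° latitude, spacing = 2757 × cos(73°) = 806 km.

806 km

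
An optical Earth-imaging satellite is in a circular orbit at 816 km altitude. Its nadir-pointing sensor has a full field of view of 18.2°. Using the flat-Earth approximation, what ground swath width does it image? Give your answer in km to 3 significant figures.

261 km

Half-angle = 18.2°/2 = 9.1°.
Swath width ≈ 2h·tan(θ/2) = 2 × 816 × tan(9.1°) = 261.4 km.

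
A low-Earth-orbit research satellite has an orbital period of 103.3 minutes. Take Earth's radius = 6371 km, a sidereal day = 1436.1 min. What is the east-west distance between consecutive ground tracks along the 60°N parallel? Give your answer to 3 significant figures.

1440 km

T = 103.3 min = 6198.0 s.
Node shift per orbit = (6198.0/86166) × 360° = 25.90°.
Equatorial spacing = 25.90 × 111.2 km/° = 2879 km.
At 60° latitude, spacing = 2879 × cos(60°) = 1440 km.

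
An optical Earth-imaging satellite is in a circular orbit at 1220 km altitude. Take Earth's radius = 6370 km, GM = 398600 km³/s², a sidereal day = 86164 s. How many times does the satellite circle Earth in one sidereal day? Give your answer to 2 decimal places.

Semi-major axis a = 6370 + 1220 = 7590 km. Period T = 2π√(a³/μ) = 2π√(7590³/398600) = 6580.7 s = 109.68 min.
Orbits per sidereal day = 86164 / 6580.7 = 13.093.

13.09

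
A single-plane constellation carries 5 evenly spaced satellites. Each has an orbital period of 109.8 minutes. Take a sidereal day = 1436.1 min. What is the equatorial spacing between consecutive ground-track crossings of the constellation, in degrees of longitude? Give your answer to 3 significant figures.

5.50°

T = 109.8 min = 6588.0 s.
Single-satellite node shift = (6588.0/86166) × 360° = 27.52°.
With 5 satellites evenly phased, successive equator crossings are 27.52/5 = 5.505° apart.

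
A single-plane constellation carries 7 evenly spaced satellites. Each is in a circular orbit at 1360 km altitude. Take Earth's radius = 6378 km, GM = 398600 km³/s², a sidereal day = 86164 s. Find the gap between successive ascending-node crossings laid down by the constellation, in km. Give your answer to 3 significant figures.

450 km

Semi-major axis a = 6378 + 1360 = 7738 km. Period T = 2π√(a³/μ) = 2π√(7738³/398600) = 6774.1 s = 112.90 min.
Single-satellite node shift = (6774.1/86164) × 360° = 28.30°.
With 7 satellites evenly phased, successive equator crossings are 28.30/7 = 4.043° apart.
That is 4.043 × 111.3 = 450 km at the equator.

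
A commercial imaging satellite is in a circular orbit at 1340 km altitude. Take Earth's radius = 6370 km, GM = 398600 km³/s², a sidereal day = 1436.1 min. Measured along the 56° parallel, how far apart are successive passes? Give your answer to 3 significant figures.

Semi-major axis a = 6370 + 1340 = 7710 km. Period T = 2π√(a³/μ) = 2π√(7710³/398600) = 6737.4 s = 112.29 min.
Node shift per orbit = (6737.4/86166) × 360° = 28.15°.
Equatorial spacing = 28.15 × 111.2 km/° = 3130 km.
At 56° latitude, spacing = 3130 × cos(56°) = 1750 km.

1750 km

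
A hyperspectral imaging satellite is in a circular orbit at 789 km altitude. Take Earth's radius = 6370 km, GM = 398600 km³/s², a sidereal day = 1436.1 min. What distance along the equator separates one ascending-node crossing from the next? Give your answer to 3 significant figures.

2800 km

Semi-major axis a = 6370 + 789 = 7159 km. Period T = 2π√(a³/μ) = 2π√(7159³/398600) = 6028.2 s = 100.47 min.
During one orbit Earth rotates (6028.2 / 86166) × 360° = 25.19°.
At the equator that is 25.19° × (2π·6370/360) km/° = 25.19 × 111.2 = 2800 km.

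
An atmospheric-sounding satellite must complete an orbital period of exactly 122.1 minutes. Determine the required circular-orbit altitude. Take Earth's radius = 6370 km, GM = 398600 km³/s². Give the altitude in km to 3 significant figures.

1780 km

T = 122.1 min = 7326.0 s.
From T = 2π√(a³/μ): a = (μ T²/4π²)^(1/3) = (398600 × 7326.0² / 4π²)^(1/3) = 8153 km.
Altitude h = a − R = 8153 − 6370 = 1783 km.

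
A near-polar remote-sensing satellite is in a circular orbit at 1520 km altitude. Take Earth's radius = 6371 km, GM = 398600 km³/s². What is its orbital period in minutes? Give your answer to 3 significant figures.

116 min

Semi-major axis a = 6371 + 1520 = 7891 km. Period T = 2π√(a³/μ) = 2π√(7891³/398600) = 6976.0 s = 116.27 min.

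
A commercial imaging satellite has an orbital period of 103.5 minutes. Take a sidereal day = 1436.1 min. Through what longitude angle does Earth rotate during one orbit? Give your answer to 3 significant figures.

25.9°

T = 103.5 min = 6210.0 s.
During one orbit Earth rotates (6210.0 / 86166) × 360° = 25.95°.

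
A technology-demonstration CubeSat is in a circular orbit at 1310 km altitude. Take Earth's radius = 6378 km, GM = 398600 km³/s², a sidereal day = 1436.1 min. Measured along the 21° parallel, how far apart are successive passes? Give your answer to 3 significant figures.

Semi-major axis a = 6378 + 1310 = 7688 km. Period T = 2π√(a³/μ) = 2π√(7688³/398600) = 6708.6 s = 111.81 min.
Node shift per orbit = (6708.6/86166) × 360° = 28.03°.
Equatorial spacing = 28.03 × 111.3 km/° = 3120 km.
At 21° latitude, spacing = 3120 × cos(21°) = 2913 km.

2910 km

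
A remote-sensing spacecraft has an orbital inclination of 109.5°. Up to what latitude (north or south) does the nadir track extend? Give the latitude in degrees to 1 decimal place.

70.5°

Retrograde orbit: the ground track reaches ±(180° − i) = ±(180 − 109.5) = ±70.5°.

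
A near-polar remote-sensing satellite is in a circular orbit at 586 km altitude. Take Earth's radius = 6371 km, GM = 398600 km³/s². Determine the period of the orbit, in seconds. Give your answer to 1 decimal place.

5774.9 seconds

Semi-major axis a = 6371 + 586 = 6957 km. Period T = 2π√(a³/μ) = 2π√(6957³/398600) = 5774.9 s = 96.25 min.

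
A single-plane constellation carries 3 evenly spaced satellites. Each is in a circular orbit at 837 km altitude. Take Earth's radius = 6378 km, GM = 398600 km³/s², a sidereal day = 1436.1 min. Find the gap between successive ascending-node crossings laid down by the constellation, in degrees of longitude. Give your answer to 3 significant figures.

Semi-major axis a = 6378 + 837 = 7215 km. Period T = 2π√(a³/μ) = 2π√(7215³/398600) = 6099.1 s = 101.65 min.
Single-satellite node shift = (6099.1/86166) × 360° = 25.48°.
With 3 satellites evenly phased, successive equator crossings are 25.48/3 = 8.494° apart.

8.49°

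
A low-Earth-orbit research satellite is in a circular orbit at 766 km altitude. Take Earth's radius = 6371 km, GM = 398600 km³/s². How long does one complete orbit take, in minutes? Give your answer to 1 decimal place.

Semi-major axis a = 6371 + 766 = 7137 km. Period T = 2π√(a³/μ) = 2π√(7137³/398600) = 6000.5 s = 100.01 min.

100.0 min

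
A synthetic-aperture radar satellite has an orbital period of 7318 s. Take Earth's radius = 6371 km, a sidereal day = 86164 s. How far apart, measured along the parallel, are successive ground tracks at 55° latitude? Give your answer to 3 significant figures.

1950 km

Node shift per orbit = (7318.0/86164) × 360° = 30.58°.
Equatorial spacing = 30.58 × 111.2 km/° = 3400 km.
At 55° latitude, spacing = 3400 × cos(55°) = 1950 km.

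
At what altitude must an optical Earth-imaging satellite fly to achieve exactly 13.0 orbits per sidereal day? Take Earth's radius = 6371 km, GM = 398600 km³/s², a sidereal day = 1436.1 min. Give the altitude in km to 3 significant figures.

1260 km

Required period T = 86166 / 13.0 = 6628.2 s.
From T = 2π√(a³/μ): a = (μ T²/4π²)^(1/3) = (398600 × 6628.2² / 4π²)^(1/3) = 7626 km.
Altitude h = a − R = 7626 − 6371 = 1255 km.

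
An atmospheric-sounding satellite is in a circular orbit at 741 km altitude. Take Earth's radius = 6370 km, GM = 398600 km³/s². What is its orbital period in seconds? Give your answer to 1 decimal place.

Semi-major axis a = 6370 + 741 = 7111 km. Period T = 2π√(a³/μ) = 2π√(7111³/398600) = 5967.7 s = 99.46 min.

5967.7 seconds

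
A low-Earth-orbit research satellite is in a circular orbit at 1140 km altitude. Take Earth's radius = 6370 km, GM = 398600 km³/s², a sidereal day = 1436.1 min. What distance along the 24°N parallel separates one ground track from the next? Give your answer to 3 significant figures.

2750 km

Semi-major axis a = 6370 + 1140 = 7510 km. Period T = 2π√(a³/μ) = 2π√(7510³/398600) = 6477.0 s = 107.95 min.
Node shift per orbit = (6477.0/86166) × 360° = 27.06°.
Equatorial spacing = 27.06 × 111.2 km/° = 3009 km.
At 24° latitude, spacing = 3009 × cos(24°) = 2748 km.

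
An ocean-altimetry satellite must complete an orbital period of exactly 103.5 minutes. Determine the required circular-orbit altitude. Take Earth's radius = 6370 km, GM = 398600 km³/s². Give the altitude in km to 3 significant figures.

932 km

T = 103.5 min = 6210.0 s.
From T = 2π√(a³/μ): a = (μ T²/4π²)^(1/3) = (398600 × 6210.0² / 4π²)^(1/3) = 7302 km.
Altitude h = a − R = 7302 − 6370 = 932 km.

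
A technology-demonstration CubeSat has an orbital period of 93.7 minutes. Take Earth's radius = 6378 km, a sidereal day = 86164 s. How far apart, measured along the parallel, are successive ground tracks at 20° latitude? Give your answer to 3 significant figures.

T = 93.7 min = 5622.0 s.
Node shift per orbit = (5622.0/86164) × 360° = 23.49°.
Equatorial spacing = 23.49 × 111.3 km/° = 2615 km.
At 20° latitude, spacing = 2615 × cos(20°) = 2457 km.

2460 km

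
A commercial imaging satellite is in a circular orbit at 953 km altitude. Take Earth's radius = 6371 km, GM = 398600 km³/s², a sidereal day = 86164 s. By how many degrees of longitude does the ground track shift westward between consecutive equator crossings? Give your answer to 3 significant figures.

Semi-major axis a = 6371 + 953 = 7324 km. Period T = 2π√(a³/μ) = 2π√(7324³/398600) = 6237.8 s = 103.96 min.
During one orbit Earth rotates (6237.8 / 86164) × 360° = 26.06°.

26.1°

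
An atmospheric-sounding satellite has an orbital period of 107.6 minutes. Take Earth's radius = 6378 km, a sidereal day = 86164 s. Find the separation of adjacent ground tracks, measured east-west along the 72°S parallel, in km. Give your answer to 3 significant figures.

928 km

T = 107.6 min = 6456.0 s.
Node shift per orbit = (6456.0/86164) × 360° = 26.97°.
Equatorial spacing = 26.97 × 111.3 km/° = 3003 km.
At 72° latitude, spacing = 3003 × cos(72°) = 928 km.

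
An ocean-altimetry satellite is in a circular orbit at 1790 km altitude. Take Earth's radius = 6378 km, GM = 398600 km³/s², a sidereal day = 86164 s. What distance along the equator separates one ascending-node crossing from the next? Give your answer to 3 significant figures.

Semi-major axis a = 6378 + 1790 = 8168 km. Period T = 2π√(a³/μ) = 2π√(8168³/398600) = 7346.6 s = 122.44 min.
During one orbit Earth rotates (7346.6 / 86164) × 360° = 30.69°.
At the equator that is 30.69° × (2π·6378/360) km/° = 30.69 × 111.3 = 3417 km.

3420 km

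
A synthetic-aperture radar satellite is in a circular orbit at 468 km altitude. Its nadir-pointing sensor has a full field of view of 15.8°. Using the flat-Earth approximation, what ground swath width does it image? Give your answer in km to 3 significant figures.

Half-angle = 15.8°/2 = 7.9°.
Swath width ≈ 2h·tan(θ/2) = 2 × 468 × tan(7.9°) = 129.9 km.

130 km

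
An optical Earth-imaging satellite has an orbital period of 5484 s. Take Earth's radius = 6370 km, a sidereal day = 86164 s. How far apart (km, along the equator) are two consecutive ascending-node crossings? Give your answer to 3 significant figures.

During one orbit Earth rotates (5484.0 / 86164) × 360° = 22.91°.
At the equator that is 22.91° × (2π·6370/360) km/° = 22.91 × 111.2 = 2547 km.

2550 km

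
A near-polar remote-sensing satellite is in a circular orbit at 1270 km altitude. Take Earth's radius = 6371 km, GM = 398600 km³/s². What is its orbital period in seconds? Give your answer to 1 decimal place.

6647.2 seconds

Semi-major axis a = 6371 + 1270 = 7641 km. Period T = 2π√(a³/μ) = 2π√(7641³/398600) = 6647.2 s = 110.79 min.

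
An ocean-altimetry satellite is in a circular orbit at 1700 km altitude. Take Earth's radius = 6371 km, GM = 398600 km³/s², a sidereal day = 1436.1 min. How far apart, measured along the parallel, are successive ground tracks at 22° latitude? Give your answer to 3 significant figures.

Semi-major axis a = 6371 + 1700 = 8071 km. Period T = 2π√(a³/μ) = 2π√(8071³/398600) = 7216.1 s = 120.27 min.
Node shift per orbit = (7216.1/86166) × 360° = 30.15°.
Equatorial spacing = 30.15 × 111.2 km/° = 3352 km.
At 22° latitude, spacing = 3352 × cos(22°) = 3108 km.

3110 km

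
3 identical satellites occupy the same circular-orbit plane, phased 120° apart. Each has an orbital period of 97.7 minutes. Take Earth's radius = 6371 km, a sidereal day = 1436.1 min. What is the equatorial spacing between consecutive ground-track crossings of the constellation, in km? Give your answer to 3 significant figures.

T = 97.7 min = 5862.0 s.
Single-satellite node shift = (5862.0/86166) × 360° = 24.49°.
With 3 satellites evenly phased, successive equator crossings are 24.49/3 = 8.164° apart.
That is 8.164 × 111.2 = 908 km at the equator.

908 km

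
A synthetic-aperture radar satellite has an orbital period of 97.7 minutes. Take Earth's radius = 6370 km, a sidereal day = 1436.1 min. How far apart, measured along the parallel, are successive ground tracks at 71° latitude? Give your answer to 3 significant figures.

886 km

T = 97.7 min = 5862.0 s.
Node shift per orbit = (5862.0/86166) × 360° = 24.49°.
Equatorial spacing = 24.49 × 111.2 km/° = 2723 km.
At 71° latitude, spacing = 2723 × cos(71°) = 886 km.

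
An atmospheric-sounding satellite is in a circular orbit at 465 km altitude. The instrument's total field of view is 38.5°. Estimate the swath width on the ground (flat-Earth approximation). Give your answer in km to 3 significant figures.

325 km

Half-angle = 38.5°/2 = 19.25°.
Swath width ≈ 2h·tan(θ/2) = 2 × 465 × tan(19.25°) = 324.8 km.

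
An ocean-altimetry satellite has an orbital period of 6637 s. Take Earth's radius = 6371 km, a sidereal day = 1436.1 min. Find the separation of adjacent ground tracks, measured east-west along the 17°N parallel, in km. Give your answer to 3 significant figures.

Node shift per orbit = (6637.0/86166) × 360° = 27.73°.
Equatorial spacing = 27.73 × 111.2 km/° = 3083 km.
At 17° latitude, spacing = 3083 × cos(17°) = 2949 km.

2950 km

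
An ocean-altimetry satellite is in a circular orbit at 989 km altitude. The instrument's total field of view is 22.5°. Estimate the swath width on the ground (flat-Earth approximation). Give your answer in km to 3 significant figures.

393 km

Half-angle = 22.5°/2 = 11.25°.
Swath width ≈ 2h·tan(θ/2) = 2 × 989 × tan(11.25°) = 393.4 km.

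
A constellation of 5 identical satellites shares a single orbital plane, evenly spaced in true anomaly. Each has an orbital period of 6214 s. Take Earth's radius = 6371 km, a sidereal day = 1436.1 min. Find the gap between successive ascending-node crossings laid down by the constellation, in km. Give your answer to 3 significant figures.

577 km

Single-satellite node shift = (6214.0/86166) × 360° = 25.96°.
With 5 satellites evenly phased, successive equator crossings are 25.96/5 = 5.192° apart.
That is 5.192 × 111.2 = 577 km at the equator.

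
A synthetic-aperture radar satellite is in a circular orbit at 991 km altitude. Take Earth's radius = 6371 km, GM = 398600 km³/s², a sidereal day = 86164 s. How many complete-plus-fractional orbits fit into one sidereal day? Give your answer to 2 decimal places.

Semi-major axis a = 6371 + 991 = 7362 km. Period T = 2π√(a³/μ) = 2π√(7362³/398600) = 6286.4 s = 104.77 min.
Orbits per sidereal day = 86164 / 6286.4 = 13.706.

13.71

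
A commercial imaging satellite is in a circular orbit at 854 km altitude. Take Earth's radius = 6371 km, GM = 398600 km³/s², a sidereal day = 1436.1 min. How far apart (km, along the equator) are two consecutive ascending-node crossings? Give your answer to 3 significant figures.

Semi-major axis a = 6371 + 854 = 7225 km. Period T = 2π√(a³/μ) = 2π√(7225³/398600) = 6111.8 s = 101.86 min.
During one orbit Earth rotates (6111.8 / 86166) × 360° = 25.53°.
At the equator that is 25.53° × (2π·6371/360) km/° = 25.53 × 111.2 = 2839 km.

2840 km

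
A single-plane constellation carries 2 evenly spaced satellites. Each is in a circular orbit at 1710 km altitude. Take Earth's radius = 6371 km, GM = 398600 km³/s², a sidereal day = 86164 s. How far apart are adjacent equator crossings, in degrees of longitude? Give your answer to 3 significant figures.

15.1°

Semi-major axis a = 6371 + 1710 = 8081 km. Period T = 2π√(a³/μ) = 2π√(8081³/398600) = 7229.5 s = 120.49 min.
Single-satellite node shift = (7229.5/86164) × 360° = 30.21°.
With 2 satellites evenly phased, successive equator crossings are 30.21/2 = 15.103° apart.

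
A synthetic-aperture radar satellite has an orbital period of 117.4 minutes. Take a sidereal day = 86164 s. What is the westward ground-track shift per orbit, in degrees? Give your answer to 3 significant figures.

T = 117.4 min = 7044.0 s.
During one orbit Earth rotates (7044.0 / 86164) × 360° = 29.43°.

29.4°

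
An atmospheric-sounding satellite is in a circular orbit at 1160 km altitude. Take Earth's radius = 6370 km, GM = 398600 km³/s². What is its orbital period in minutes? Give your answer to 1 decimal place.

108.4 min

Semi-major axis a = 6370 + 1160 = 7530 km. Period T = 2π√(a³/μ) = 2π√(7530³/398600) = 6502.8 s = 108.38 min.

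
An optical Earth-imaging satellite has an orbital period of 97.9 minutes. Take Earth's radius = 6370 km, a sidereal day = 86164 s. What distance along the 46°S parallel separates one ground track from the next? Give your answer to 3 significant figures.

1900 km

T = 97.9 min = 5874.0 s.
Node shift per orbit = (5874.0/86164) × 360° = 24.54°.
Equatorial spacing = 24.54 × 111.2 km/° = 2729 km.
At 46° latitude, spacing = 2729 × cos(46°) = 1895 km.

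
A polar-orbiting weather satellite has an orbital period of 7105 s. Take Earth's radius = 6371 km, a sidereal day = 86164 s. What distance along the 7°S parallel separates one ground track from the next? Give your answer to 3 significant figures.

3280 km

Node shift per orbit = (7105.0/86164) × 360° = 29.69°.
Equatorial spacing = 29.69 × 111.2 km/° = 3301 km.
At 7° latitude, spacing = 3301 × cos(7°) = 3276 km.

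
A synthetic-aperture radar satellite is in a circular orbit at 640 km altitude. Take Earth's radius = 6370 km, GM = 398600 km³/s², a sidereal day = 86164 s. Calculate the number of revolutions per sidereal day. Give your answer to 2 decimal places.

Semi-major axis a = 6370 + 640 = 7010 km. Period T = 2π√(a³/μ) = 2π√(7010³/398600) = 5841.0 s = 97.35 min.
Orbits per sidereal day = 86164 / 5841.0 = 14.752.

14.75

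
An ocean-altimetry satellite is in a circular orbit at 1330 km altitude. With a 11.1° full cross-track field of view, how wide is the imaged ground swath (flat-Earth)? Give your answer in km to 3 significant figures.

258 km

Half-angle = 11.1°/2 = 5.55°.
Swath width ≈ 2h·tan(θ/2) = 2 × 1330 × tan(5.55°) = 258.5 km.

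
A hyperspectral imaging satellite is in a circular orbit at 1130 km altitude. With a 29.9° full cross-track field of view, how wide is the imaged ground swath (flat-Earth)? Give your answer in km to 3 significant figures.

Half-angle = 29.9°/2 = 14.95°.
Swath width ≈ 2h·tan(θ/2) = 2 × 1130 × tan(14.95°) = 603.5 km.

603 km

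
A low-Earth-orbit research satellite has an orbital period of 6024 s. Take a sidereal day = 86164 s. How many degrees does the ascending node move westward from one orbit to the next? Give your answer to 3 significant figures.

During one orbit Earth rotates (6024.0 / 86164) × 360° = 25.17°.

25.2°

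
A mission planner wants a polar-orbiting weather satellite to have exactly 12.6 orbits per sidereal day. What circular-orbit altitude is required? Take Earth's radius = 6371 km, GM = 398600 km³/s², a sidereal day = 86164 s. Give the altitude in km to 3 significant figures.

Required period T = 86164 / 12.6 = 6838.4 s.
From T = 2π√(a³/μ): a = (μ T²/4π²)^(1/3) = (398600 × 6838.4² / 4π²)^(1/3) = 7787 km.
Altitude h = a − R = 7787 − 6371 = 1416 km.

1420 km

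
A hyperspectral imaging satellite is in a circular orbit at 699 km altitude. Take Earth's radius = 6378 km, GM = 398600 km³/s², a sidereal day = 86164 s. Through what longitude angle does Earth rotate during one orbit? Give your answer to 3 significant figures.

Semi-major axis a = 6378 + 699 = 7077 km. Period T = 2π√(a³/μ) = 2π√(7077³/398600) = 5925.0 s = 98.75 min.
During one orbit Earth rotates (5925.0 / 86164) × 360° = 24.75°.

24.8°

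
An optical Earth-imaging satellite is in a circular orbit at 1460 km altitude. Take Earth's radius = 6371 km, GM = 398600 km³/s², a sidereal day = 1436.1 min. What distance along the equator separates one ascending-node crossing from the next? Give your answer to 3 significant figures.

Semi-major axis a = 6371 + 1460 = 7831 km. Period T = 2π√(a³/μ) = 2π√(7831³/398600) = 6896.6 s = 114.94 min.
During one orbit Earth rotates (6896.6 / 86166) × 360° = 28.81°.
At the equator that is 28.81° × (2π·6371/360) km/° = 28.81 × 111.2 = 3204 km.

3200 km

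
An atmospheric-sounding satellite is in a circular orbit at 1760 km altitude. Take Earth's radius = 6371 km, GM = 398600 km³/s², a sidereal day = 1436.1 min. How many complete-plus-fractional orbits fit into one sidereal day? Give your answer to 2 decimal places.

Semi-major axis a = 6371 + 1760 = 8131 km. Period T = 2π√(a³/μ) = 2π√(8131³/398600) = 7296.7 s = 121.61 min.
Orbits per sidereal day = 86166 / 7296.7 = 11.809.

11.81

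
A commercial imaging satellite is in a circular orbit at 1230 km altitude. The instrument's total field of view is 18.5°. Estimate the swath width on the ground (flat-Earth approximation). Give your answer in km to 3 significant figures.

401 km

Half-angle = 18.5°/2 = 9.25°.
Swath width ≈ 2h·tan(θ/2) = 2 × 1230 × tan(9.25°) = 400.6 km.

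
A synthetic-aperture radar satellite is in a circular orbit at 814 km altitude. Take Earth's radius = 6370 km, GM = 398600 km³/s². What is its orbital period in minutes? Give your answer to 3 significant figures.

101 min

Semi-major axis a = 6370 + 814 = 7184 km. Period T = 2π√(a³/μ) = 2π√(7184³/398600) = 6059.8 s = 101.00 min.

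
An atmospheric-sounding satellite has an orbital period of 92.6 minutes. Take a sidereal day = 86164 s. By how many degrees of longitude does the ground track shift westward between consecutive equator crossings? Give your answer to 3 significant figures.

23.2°

T = 92.6 min = 5556.0 s.
During one orbit Earth rotates (5556.0 / 86164) × 360° = 23.21°.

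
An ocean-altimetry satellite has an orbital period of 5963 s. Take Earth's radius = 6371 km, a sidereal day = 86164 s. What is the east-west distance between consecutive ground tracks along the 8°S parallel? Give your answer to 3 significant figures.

Node shift per orbit = (5963.0/86164) × 360° = 24.91°.
Equatorial spacing = 24.91 × 111.2 km/° = 2770 km.
At 8° latitude, spacing = 2770 × cos(8°) = 2743 km.

2740 km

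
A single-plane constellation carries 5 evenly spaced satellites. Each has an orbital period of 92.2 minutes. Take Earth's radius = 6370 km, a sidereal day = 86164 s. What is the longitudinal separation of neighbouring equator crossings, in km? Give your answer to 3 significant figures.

514 km

T = 92.2 min = 5532.0 s.
Single-satellite node shift = (5532.0/86164) × 360° = 23.11°.
With 5 satellites evenly phased, successive equator crossings are 23.11/5 = 4.623° apart.
That is 4.623 × 111.2 = 514 km at the equator.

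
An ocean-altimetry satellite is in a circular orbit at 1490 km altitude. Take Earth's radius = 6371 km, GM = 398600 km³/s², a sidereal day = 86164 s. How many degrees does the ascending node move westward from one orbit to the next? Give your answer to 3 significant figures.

29.0°

Semi-major axis a = 6371 + 1490 = 7861 km. Period T = 2π√(a³/μ) = 2π√(7861³/398600) = 6936.3 s = 115.61 min.
During one orbit Earth rotates (6936.3 / 86164) × 360° = 28.98°.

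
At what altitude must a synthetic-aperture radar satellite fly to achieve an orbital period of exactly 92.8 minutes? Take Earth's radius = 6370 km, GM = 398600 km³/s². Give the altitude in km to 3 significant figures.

420 km

T = 92.8 min = 5568.0 s.
From T = 2π√(a³/μ): a = (μ T²/4π²)^(1/3) = (398600 × 5568.0² / 4π²)^(1/3) = 6790 km.
Altitude h = a − R = 6790 − 6370 = 420 km.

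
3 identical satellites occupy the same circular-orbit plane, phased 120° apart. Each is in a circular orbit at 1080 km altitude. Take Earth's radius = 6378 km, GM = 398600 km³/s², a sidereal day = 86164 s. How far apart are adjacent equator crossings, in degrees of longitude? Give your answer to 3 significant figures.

8.93°

Semi-major axis a = 6378 + 1080 = 7458 km. Period T = 2π√(a³/μ) = 2π√(7458³/398600) = 6409.8 s = 106.83 min.
Single-satellite node shift = (6409.8/86164) × 360° = 26.78°.
With 3 satellites evenly phased, successive equator crossings are 26.78/3 = 8.927° apart.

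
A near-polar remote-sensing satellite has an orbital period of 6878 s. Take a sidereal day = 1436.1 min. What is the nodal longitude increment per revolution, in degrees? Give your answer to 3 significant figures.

During one orbit Earth rotates (6878.0 / 86166) × 360° = 28.74°.

28.7°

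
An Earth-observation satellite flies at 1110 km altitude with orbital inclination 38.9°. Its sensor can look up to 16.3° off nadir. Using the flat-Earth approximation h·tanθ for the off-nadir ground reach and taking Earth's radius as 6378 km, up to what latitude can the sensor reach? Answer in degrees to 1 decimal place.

41.8°

For a prograde orbit the ground track reaches latitude ±i = ±38.9°.
Sensor half-swath on the ground ≈ 1110·tan(16.3°) = 325 km = 2.92° of latitude.
Maximum observable latitude ≈ 38.9 + 2.92 = 41.8°.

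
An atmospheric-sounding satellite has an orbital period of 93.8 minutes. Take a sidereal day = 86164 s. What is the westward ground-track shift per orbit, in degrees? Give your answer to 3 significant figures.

23.5°

T = 93.8 min = 5628.0 s.
During one orbit Earth rotates (5628.0 / 86164) × 360° = 23.51°.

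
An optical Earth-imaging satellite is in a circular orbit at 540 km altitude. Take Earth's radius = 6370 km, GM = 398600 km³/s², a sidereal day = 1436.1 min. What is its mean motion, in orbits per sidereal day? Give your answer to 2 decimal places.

Semi-major axis a = 6370 + 540 = 6910 km. Period T = 2π√(a³/μ) = 2π√(6910³/398600) = 5716.5 s = 95.27 min.
Orbits per sidereal day = 86166 / 5716.5 = 15.073.

15.07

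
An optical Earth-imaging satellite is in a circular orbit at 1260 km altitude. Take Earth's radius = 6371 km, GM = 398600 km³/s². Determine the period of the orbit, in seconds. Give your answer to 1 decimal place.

Semi-major axis a = 6371 + 1260 = 7631 km. Period T = 2π√(a³/μ) = 2π√(7631³/398600) = 6634.1 s = 110.57 min.

6634.1 seconds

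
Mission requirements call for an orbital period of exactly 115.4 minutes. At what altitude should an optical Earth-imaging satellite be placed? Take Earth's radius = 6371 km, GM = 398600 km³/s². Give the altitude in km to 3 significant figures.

T = 115.4 min = 6924.0 s.
From T = 2π√(a³/μ): a = (μ T²/4π²)^(1/3) = (398600 × 6924.0² / 4π²)^(1/3) = 7852 km.
Altitude h = a − R = 7852 − 6371 = 1481 km.

1480 km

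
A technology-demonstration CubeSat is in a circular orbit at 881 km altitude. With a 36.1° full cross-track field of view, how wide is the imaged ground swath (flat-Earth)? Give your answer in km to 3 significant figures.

574 km

Half-angle = 36.1°/2 = 18.05°.
Swath width ≈ 2h·tan(θ/2) = 2 × 881 × tan(18.05°) = 574.2 km.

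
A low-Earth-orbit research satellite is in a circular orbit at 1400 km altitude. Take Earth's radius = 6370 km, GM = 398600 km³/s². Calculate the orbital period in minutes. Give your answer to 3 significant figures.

114 min

Semi-major axis a = 6370 + 1400 = 7770 km. Period T = 2π√(a³/μ) = 2π√(7770³/398600) = 6816.2 s = 113.60 min.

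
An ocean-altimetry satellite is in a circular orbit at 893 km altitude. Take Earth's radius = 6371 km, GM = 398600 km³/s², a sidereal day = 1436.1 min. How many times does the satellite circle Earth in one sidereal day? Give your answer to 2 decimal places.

Semi-major axis a = 6371 + 893 = 7264 km. Period T = 2π√(a³/μ) = 2π√(7264³/398600) = 6161.3 s = 102.69 min.
Orbits per sidereal day = 86166 / 6161.3 = 13.985.

13.98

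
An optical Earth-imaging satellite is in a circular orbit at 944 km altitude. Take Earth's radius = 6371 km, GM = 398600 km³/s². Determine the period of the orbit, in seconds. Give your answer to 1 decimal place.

6226.3 seconds

Semi-major axis a = 6371 + 944 = 7315 km. Period T = 2π√(a³/μ) = 2π√(7315³/398600) = 6226.3 s = 103.77 min.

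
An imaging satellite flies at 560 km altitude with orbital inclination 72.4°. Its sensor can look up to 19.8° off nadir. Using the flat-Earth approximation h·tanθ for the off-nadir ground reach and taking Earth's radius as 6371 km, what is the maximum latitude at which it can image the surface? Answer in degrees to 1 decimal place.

74.2°

For a prograde orbit the ground track reaches latitude ±i = ±72.4°.
Sensor half-swath on the ground ≈ 560·tan(19.8°) = 202 km = 1.81° of latitude.
Maximum observable latitude ≈ 72.4 + 1.81 = 74.2°.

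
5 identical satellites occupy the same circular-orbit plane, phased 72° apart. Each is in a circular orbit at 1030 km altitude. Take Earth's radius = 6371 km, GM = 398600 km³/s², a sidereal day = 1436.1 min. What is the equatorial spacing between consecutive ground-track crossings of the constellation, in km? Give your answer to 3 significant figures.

Semi-major axis a = 6371 + 1030 = 7401 km. Period T = 2π√(a³/μ) = 2π√(7401³/398600) = 6336.5 s = 105.61 min.
Single-satellite node shift = (6336.5/86166) × 360° = 26.47°.
With 5 satellites evenly phased, successive equator crossings are 26.47/5 = 5.295° apart.
That is 5.295 × 111.2 = 589 km at the equator.

589 km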